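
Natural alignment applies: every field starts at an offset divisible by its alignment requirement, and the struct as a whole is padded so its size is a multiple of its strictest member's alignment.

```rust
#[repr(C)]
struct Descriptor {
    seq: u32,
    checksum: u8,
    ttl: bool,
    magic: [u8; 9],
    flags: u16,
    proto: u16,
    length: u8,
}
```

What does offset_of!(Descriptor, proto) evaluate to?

seq at 0 (size 4, align 4) → ends 4
checksum at 4 (size 1, align 1) → ends 5
ttl at 5 (size 1, align 1) → ends 6
magic at 6 (size 9, align 1) → ends 15
pad 1 to align 2 for flags
flags at 16 (size 2, align 2) → ends 18
proto at 18 (size 2, align 2) → ends 20

18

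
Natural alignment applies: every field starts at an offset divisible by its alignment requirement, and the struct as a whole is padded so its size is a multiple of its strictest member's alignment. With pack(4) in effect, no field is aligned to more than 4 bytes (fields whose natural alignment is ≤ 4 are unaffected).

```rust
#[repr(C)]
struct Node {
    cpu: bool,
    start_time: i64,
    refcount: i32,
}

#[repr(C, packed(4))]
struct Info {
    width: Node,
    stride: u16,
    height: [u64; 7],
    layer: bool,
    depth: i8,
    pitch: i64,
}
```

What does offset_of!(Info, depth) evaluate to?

85

Node: @0: cpu [1B, align 1] → 1; +7 pad (align 8); @8: start_time [8B, align 8] → 16; @16: refcount [4B, align 4] → 20; +4 tail pad (align 8); size 24, align 8
@0: width [24B, align 4] → 24
@24: stride [2B, align 2] → 26
+2 pad (align 4)
@28: height [56B, align 4] → 84
@84: layer [1B, align 1] → 85
@85: depth [1B, align 1] → 86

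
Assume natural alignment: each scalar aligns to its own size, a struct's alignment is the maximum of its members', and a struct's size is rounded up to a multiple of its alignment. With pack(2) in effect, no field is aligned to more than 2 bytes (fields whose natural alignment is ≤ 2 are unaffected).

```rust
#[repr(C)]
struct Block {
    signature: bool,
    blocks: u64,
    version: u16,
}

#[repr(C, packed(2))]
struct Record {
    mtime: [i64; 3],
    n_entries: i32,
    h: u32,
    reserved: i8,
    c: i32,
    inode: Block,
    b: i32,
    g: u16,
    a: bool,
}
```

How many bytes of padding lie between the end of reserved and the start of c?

1

Block: @0: signature [1B, align 1] → 1; +7 pad (align 8); @8: blocks [8B, align 8] → 16; @16: version [2B, align 2] → 18; +6 tail pad (align 8); size 24, align 8
@0: mtime [24B, align 2] → 24
@24: n_entries [4B, align 2] → 28
@28: h [4B, align 2] → 32
@32: reserved [1B, align 1] → 33
+1 pad (align 2)
@34: c [4B, align 2] → 38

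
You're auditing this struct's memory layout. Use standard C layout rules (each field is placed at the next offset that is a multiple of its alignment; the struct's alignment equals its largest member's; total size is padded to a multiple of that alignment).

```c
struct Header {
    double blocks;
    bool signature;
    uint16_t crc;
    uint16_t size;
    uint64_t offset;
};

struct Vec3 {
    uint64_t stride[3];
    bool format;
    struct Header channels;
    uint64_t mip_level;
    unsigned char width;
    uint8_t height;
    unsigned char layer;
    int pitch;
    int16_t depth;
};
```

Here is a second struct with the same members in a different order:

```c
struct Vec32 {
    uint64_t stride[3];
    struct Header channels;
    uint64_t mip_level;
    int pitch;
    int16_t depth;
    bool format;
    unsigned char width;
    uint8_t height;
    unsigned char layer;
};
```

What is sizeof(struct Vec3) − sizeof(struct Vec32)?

Header: 0..8  blocks  (8B, 8-aligned); 8..9  signature  (1B, 1-aligned); 9..10  -- padding (1B); 10..12  crc  (2B, 2-aligned); 12..14  size  (2B, 2-aligned); 14..16  -- padding (2B); 16..24  offset  (8B, 8-aligned); sizeof = 24, alignof = 8
0..24  stride  (24B, 8-aligned)
24..25  format  (1B, 1-aligned)
25..32  -- padding (7B)
32..56  channels  (24B, 8-aligned)
56..64  mip_level  (8B, 8-aligned)
64..65  width  (1B, 1-aligned)
65..66  height  (1B, 1-aligned)
66..67  layer  (1B, 1-aligned)
67..68  -- padding (1B)
68..72  pitch  (4B, 4-aligned)
72..74  depth  (2B, 2-aligned)
74..80  -- tail padding (6B)
sizeof = 80, alignof = 8
— Vec32 —
0..24  stride  (24B, 8-aligned)
24..48  channels  (24B, 8-aligned)
48..56  mip_level  (8B, 8-aligned)
56..60  pitch  (4B, 4-aligned)
60..62  depth  (2B, 2-aligned)
62..63  format  (1B, 1-aligned)
63..64  width  (1B, 1-aligned)
64..65  height  (1B, 1-aligned)
65..66  layer  (1B, 1-aligned)
66..72  -- tail padding (6B)
sizeof = 72, alignof = 8
80 − 72 = 8

8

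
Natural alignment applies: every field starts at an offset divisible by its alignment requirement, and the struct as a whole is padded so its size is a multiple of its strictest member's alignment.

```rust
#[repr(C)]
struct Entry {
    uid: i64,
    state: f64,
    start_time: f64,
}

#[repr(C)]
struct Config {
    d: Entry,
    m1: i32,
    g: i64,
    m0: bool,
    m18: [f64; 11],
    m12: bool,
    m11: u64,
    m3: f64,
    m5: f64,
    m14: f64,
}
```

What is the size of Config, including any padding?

176

Entry: 0..8  uid  (8B, 8-aligned); 8..16  state  (8B, 8-aligned); 16..24  start_time  (8B, 8-aligned); sizeof = 24, alignof = 8
0..24  d  (24B, 8-aligned)
24..28  m1  (4B, 4-aligned)
28..32  -- padding (4B)
32..40  g  (8B, 8-aligned)
40..41  m0  (1B, 1-aligned)
41..48  -- padding (7B)
48..136  m18  (88B, 8-aligned)
136..137  m12  (1B, 1-aligned)
137..144  -- padding (7B)
144..152  m11  (8B, 8-aligned)
152..160  m3  (8B, 8-aligned)
160..168  m5  (8B, 8-aligned)
168..176  m14  (8B, 8-aligned)
sizeof = 176, alignof = 8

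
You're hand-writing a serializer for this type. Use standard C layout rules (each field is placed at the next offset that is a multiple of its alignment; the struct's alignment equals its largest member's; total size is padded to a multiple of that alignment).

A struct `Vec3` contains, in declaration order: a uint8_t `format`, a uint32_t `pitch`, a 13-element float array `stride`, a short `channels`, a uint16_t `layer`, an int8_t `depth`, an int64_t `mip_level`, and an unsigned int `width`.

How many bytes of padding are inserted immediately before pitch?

format at 0 (size 1, align 1) → ends 1
pad 3 to align 4 for pitch
pitch at 4 (size 4, align 4) → ends 8

3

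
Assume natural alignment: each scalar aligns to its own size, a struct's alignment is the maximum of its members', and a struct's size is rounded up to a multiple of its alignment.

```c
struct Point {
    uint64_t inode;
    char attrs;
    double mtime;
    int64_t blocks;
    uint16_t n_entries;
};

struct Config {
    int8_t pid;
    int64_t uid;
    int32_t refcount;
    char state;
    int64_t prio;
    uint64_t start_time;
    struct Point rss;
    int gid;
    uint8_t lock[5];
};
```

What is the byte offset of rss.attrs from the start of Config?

48

Point: 0..8  inode  (8B, 8-aligned); 8..9  attrs  (1B, 1-aligned); 9..16  -- padding (7B); 16..24  mtime  (8B, 8-aligned); 24..32  blocks  (8B, 8-aligned); 32..34  n_entries  (2B, 2-aligned); 34..40  -- tail padding (6B); sizeof = 40, alignof = 8
0..1  pid  (1B, 1-aligned)
1..8  -- padding (7B)
8..16  uid  (8B, 8-aligned)
16..20  refcount  (4B, 4-aligned)
20..21  state  (1B, 1-aligned)
21..24  -- padding (3B)
24..32  prio  (8B, 8-aligned)
32..40  start_time  (8B, 8-aligned)
40..80  rss  (40B, 8-aligned)
within Point: attrs at 8
40 + 8 = 48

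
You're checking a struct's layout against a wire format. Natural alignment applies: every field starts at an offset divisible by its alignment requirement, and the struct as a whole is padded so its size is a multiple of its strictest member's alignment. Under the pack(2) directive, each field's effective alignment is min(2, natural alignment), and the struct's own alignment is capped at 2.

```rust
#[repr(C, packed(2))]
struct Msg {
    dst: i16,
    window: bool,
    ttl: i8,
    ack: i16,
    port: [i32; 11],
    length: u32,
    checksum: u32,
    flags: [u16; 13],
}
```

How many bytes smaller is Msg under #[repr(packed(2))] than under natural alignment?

natural layout:
  @0: dst [2B, align 2] → 2
  @2: window [1B, align 1] → 3
  @3: ttl [1B, align 1] → 4
  @4: ack [2B, align 2] → 6
  +2 pad (align 4)
  @8: port [44B, align 4] → 52
  @52: length [4B, align 4] → 56
  @56: checksum [4B, align 4] → 60
  @60: flags [26B, align 2] → 86
  +2 tail pad (align 4)
  size 88, align 4
packed(2) layout:
  @0: dst [2B, align 2] → 2
  @2: window [1B, align 1] → 3
  @3: ttl [1B, align 1] → 4
  @4: ack [2B, align 2] → 6
  @6: port [44B, align 2] → 50
  @50: length [4B, align 2] → 54
  @54: checksum [4B, align 2] → 58
  @58: flags [26B, align 2] → 84
  size 84, align 2
88 − 84 = 4

4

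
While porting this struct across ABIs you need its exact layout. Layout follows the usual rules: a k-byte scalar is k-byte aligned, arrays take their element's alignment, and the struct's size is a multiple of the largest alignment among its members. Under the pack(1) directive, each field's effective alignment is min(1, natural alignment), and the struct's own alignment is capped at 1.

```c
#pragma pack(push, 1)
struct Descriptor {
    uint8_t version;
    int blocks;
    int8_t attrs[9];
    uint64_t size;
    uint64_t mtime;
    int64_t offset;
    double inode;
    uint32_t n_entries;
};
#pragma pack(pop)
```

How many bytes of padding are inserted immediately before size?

version at 0 (size 1, align 1) → ends 1
blocks at 1 (size 4, align 1) → ends 5
attrs at 5 (size 9, align 1) → ends 14
size at 14 (size 8, align 1) → ends 22

0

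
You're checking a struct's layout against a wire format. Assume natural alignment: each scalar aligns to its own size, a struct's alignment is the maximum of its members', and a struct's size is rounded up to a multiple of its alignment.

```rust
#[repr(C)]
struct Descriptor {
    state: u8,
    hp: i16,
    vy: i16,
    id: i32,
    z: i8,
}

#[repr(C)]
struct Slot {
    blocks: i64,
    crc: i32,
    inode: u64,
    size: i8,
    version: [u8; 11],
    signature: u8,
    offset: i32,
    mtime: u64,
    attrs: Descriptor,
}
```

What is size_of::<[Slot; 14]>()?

Descriptor: 0..1  state  (1B, 1-aligned); 1..2  -- padding (1B); 2..4  hp  (2B, 2-aligned); 4..6  vy  (2B, 2-aligned); 6..8  -- padding (2B); 8..12  id  (4B, 4-aligned); 12..13  z  (1B, 1-aligned); 13..16  -- tail padding (3B); sizeof = 16, alignof = 4
0..8  blocks  (8B, 8-aligned)
8..12  crc  (4B, 4-aligned)
12..16  -- padding (4B)
16..24  inode  (8B, 8-aligned)
24..25  size  (1B, 1-aligned)
25..36  version  (11B, 1-aligned)
36..37  signature  (1B, 1-aligned)
37..40  -- padding (3B)
40..44  offset  (4B, 4-aligned)
44..48  -- padding (4B)
48..56  mtime  (8B, 8-aligned)
56..72  attrs  (16B, 4-aligned)
sizeof = 72, alignof = 8
array of 14: 14 × 72 = 1008

1008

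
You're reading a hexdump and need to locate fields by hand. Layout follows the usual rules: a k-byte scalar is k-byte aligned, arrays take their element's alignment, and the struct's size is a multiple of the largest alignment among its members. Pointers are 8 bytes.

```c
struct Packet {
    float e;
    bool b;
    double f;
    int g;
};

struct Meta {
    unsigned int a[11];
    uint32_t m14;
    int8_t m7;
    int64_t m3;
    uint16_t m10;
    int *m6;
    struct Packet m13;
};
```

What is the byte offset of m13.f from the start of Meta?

Packet: @0: e [4B, align 4] → 4; @4: b [1B, align 1] → 5; +3 pad (align 8); @8: f [8B, align 8] → 16; @16: g [4B, align 4] → 20; +4 tail pad (align 8); size 24, align 8
@0: a [44B, align 4] → 44
@44: m14 [4B, align 4] → 48
@48: m7 [1B, align 1] → 49
+7 pad (align 8)
@56: m3 [8B, align 8] → 64
@64: m10 [2B, align 2] → 66
+6 pad (align 8)
@72: m6 [8B, align 8] → 80
@80: m13 [24B, align 8] → 104
within Packet: f at 8
80 + 8 = 88

88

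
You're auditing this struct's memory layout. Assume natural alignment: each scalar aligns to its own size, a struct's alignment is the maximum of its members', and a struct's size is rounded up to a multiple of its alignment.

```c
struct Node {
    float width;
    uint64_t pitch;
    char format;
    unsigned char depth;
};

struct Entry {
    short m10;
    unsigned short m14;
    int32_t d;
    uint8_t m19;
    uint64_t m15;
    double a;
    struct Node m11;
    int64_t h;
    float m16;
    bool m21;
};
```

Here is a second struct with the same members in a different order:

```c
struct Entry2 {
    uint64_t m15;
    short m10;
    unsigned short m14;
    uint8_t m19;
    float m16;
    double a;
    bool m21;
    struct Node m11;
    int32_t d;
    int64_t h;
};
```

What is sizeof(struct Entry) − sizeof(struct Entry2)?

-8

Node: width at 0 (size 4, align 4) → ends 4; pad 4 to align 8 for pitch; pitch at 8 (size 8, align 8) → ends 16; format at 16 (size 1, align 1) → ends 17; depth at 17 (size 1, align 1) → ends 18; tail pad 6 to reach multiple of 8; total 24 bytes, alignment 8
m10 at 0 (size 2, align 2) → ends 2
m14 at 2 (size 2, align 2) → ends 4
d at 4 (size 4, align 4) → ends 8
m19 at 8 (size 1, align 1) → ends 9
pad 7 to align 8 for m15
m15 at 16 (size 8, align 8) → ends 24
a at 24 (size 8, align 8) → ends 32
m11 at 32 (size 24, align 8) → ends 56
h at 56 (size 8, align 8) → ends 64
m16 at 64 (size 4, align 4) → ends 68
m21 at 68 (size 1, align 1) → ends 69
tail pad 3 to reach multiple of 8
total 72 bytes, alignment 8
— Entry2 —
m15 at 0 (size 8, align 8) → ends 8
m10 at 8 (size 2, align 2) → ends 10
m14 at 10 (size 2, align 2) → ends 12
m19 at 12 (size 1, align 1) → ends 13
pad 3 to align 4 for m16
m16 at 16 (size 4, align 4) → ends 20
pad 4 to align 8 for a
a at 24 (size 8, align 8) → ends 32
m21 at 32 (size 1, align 1) → ends 33
pad 7 to align 8 for m11
m11 at 40 (size 24, align 8) → ends 64
d at 64 (size 4, align 4) → ends 68
pad 4 to align 8 for h
h at 72 (size 8, align 8) → ends 80
total 80 bytes, alignment 8
72 − 80 = -8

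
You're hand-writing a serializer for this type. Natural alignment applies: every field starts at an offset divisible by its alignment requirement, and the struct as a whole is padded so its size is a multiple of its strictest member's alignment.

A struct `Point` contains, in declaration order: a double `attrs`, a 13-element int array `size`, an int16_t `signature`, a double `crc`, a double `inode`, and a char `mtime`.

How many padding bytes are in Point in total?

0..8  attrs  (8B, 8-aligned)
8..60  size  (52B, 4-aligned)
60..62  signature  (2B, 2-aligned)
62..64  -- padding (2B)
64..72  crc  (8B, 8-aligned)
72..80  inode  (8B, 8-aligned)
80..81  mtime  (1B, 1-aligned)
81..88  -- tail padding (7B)
sizeof = 88, alignof = 8
data bytes 79, size 88 → padding 9

9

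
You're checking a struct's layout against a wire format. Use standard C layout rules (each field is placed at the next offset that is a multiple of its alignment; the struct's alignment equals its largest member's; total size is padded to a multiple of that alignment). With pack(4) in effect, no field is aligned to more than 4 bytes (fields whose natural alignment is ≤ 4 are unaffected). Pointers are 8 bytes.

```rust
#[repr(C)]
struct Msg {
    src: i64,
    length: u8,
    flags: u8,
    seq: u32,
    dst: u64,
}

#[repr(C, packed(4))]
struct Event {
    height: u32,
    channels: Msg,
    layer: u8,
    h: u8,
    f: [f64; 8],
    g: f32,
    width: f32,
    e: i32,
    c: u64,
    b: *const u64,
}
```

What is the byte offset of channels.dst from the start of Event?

Msg: 0..8  src  (8B, 8-aligned); 8..9  length  (1B, 1-aligned); 9..10  flags  (1B, 1-aligned); 10..12  -- padding (2B); 12..16  seq  (4B, 4-aligned); 16..24  dst  (8B, 8-aligned); sizeof = 24, alignof = 8
0..4  height  (4B, 4-aligned)
4..28  channels  (24B, 4-aligned)
within Msg: dst at 16
4 + 16 = 20

20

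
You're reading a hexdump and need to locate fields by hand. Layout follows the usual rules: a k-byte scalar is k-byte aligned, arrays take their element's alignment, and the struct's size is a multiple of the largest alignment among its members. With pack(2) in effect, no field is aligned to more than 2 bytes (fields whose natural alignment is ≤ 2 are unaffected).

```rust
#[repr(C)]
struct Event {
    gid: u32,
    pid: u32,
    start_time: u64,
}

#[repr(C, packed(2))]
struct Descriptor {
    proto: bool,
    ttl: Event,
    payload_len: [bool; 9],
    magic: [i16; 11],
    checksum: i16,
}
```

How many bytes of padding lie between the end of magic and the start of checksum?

0

Event: @0: gid [4B, align 4] → 4; @4: pid [4B, align 4] → 8; @8: start_time [8B, align 8] → 16; size 16, align 8
@0: proto [1B, align 1] → 1
+1 pad (align 2)
@2: ttl [16B, align 2] → 18
@18: payload_len [9B, align 1] → 27
+1 pad (align 2)
@28: magic [22B, align 2] → 50
@50: checksum [2B, align 2] → 52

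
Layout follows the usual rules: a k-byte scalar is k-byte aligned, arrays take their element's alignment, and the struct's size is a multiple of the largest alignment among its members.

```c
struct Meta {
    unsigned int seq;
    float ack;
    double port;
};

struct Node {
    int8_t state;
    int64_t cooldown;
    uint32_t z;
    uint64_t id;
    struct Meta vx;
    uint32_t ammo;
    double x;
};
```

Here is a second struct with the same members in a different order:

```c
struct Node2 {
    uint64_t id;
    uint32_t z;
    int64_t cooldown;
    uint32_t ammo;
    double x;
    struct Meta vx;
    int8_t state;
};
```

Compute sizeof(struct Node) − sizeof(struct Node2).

Meta: 0..4  seq  (4B, 4-aligned); 4..8  ack  (4B, 4-aligned); 8..16  port  (8B, 8-aligned); sizeof = 16, alignof = 8
0..1  state  (1B, 1-aligned)
1..8  -- padding (7B)
8..16  cooldown  (8B, 8-aligned)
16..20  z  (4B, 4-aligned)
20..24  -- padding (4B)
24..32  id  (8B, 8-aligned)
32..48  vx  (16B, 8-aligned)
48..52  ammo  (4B, 4-aligned)
52..56  -- padding (4B)
56..64  x  (8B, 8-aligned)
sizeof = 64, alignof = 8
— Node2 —
0..8  id  (8B, 8-aligned)
8..12  z  (4B, 4-aligned)
12..16  -- padding (4B)
16..24  cooldown  (8B, 8-aligned)
24..28  ammo  (4B, 4-aligned)
28..32  -- padding (4B)
32..40  x  (8B, 8-aligned)
40..56  vx  (16B, 8-aligned)
56..57  state  (1B, 1-aligned)
57..64  -- tail padding (7B)
sizeof = 64, alignof = 8
64 − 64 = 0

0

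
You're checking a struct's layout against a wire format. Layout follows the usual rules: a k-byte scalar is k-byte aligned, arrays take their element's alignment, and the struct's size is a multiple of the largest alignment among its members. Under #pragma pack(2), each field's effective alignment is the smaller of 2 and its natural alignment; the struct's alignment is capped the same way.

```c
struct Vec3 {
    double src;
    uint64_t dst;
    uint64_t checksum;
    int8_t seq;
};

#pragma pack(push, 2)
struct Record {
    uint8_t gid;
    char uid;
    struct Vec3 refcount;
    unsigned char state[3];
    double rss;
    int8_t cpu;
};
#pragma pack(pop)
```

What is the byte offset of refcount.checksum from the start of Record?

Vec3: 0..8  src  (8B, 8-aligned); 8..16  dst  (8B, 8-aligned); 16..24  checksum  (8B, 8-aligned); 24..25  seq  (1B, 1-aligned); 25..32  -- tail padding (7B); sizeof = 32, alignof = 8
0..1  gid  (1B, 1-aligned)
1..2  uid  (1B, 1-aligned)
2..34  refcount  (32B, 2-aligned)
within Vec3: checksum at 16
2 + 16 = 18

18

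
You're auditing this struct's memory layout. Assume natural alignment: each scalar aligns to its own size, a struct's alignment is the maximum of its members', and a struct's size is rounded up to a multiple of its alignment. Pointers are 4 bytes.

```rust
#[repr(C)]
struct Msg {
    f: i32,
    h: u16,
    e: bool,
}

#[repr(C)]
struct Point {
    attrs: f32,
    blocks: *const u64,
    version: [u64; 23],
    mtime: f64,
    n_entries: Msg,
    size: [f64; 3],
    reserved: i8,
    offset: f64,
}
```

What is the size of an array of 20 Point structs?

4960

Msg: 0..4  f  (4B, 4-aligned); 4..6  h  (2B, 2-aligned); 6..7  e  (1B, 1-aligned); 7..8  -- tail padding (1B); sizeof = 8, alignof = 4
0..4  attrs  (4B, 4-aligned)
4..8  blocks  (4B, 4-aligned)
8..192  version  (184B, 8-aligned)
192..200  mtime  (8B, 8-aligned)
200..208  n_entries  (8B, 4-aligned)
208..232  size  (24B, 8-aligned)
232..233  reserved  (1B, 1-aligned)
233..240  -- padding (7B)
240..248  offset  (8B, 8-aligned)
sizeof = 248, alignof = 8
array of 20: 20 × 248 = 4960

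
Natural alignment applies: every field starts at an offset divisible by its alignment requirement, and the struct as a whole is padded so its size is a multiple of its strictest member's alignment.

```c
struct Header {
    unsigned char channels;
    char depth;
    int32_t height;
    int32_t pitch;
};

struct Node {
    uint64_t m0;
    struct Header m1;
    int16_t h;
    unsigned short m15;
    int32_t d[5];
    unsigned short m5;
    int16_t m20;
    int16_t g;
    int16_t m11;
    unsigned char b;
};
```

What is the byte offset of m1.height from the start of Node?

Header: channels at 0 (size 1, align 1) → ends 1; depth at 1 (size 1, align 1) → ends 2; pad 2 to align 4 for height; height at 4 (size 4, align 4) → ends 8; pitch at 8 (size 4, align 4) → ends 12; total 12 bytes, alignment 4
m0 at 0 (size 8, align 8) → ends 8
m1 at 8 (size 12, align 4) → ends 20
within Header: height at 4
8 + 4 = 12

12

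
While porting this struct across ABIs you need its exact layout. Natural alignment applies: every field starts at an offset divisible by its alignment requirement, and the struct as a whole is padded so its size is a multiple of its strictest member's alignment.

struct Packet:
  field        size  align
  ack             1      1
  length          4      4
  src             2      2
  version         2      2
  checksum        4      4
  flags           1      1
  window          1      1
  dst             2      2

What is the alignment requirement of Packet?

4

member alignments: ack=1, length=4, src=2, version=2, checksum=4, flags=1, window=1, dst=2
max = 4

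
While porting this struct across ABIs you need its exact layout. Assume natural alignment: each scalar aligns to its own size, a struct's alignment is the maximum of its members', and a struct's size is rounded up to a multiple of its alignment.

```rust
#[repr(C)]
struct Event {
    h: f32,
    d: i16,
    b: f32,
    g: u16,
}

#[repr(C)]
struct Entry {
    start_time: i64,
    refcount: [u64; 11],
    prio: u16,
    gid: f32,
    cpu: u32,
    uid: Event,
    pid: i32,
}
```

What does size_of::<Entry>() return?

Event: @0: h [4B, align 4] → 4; @4: d [2B, align 2] → 6; +2 pad (align 4); @8: b [4B, align 4] → 12; @12: g [2B, align 2] → 14; +2 tail pad (align 4); size 16, align 4
@0: start_time [8B, align 8] → 8
@8: refcount [88B, align 8] → 96
@96: prio [2B, align 2] → 98
+2 pad (align 4)
@100: gid [4B, align 4] → 104
@104: cpu [4B, align 4] → 108
@108: uid [16B, align 4] → 124
@124: pid [4B, align 4] → 128
size 128, align 8

128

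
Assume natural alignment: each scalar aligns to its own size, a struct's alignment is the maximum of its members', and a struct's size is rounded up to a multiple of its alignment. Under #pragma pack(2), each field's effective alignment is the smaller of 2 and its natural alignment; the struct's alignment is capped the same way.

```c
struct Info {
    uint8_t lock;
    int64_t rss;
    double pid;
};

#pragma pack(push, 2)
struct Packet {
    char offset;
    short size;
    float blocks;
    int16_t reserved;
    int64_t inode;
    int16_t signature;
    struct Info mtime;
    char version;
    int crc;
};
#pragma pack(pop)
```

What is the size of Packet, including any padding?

50 bytes

Info: 0..1  lock  (1B, 1-aligned); 1..8  -- padding (7B); 8..16  rss  (8B, 8-aligned); 16..24  pid  (8B, 8-aligned); sizeof = 24, alignof = 8
0..1  offset  (1B, 1-aligned)
1..2  -- padding (1B)
2..4  size  (2B, 2-aligned)
4..8  blocks  (4B, 2-aligned)
8..10  reserved  (2B, 2-aligned)
10..18  inode  (8B, 2-aligned)
18..20  signature  (2B, 2-aligned)
20..44  mtime  (24B, 2-aligned)
44..45  version  (1B, 1-aligned)
45..46  -- padding (1B)
46..50  crc  (4B, 2-aligned)
sizeof = 50, alignof = 2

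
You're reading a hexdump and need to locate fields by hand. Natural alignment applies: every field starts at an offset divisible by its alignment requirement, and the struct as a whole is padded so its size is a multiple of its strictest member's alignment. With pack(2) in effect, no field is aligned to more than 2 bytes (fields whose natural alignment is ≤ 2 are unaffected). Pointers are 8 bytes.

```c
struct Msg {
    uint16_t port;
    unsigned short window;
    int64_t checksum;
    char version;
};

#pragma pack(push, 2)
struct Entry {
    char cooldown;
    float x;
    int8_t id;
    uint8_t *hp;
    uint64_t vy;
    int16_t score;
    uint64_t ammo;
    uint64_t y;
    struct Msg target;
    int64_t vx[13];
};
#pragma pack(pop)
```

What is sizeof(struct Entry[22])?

3740

Msg: @0: port [2B, align 2] → 2; @2: window [2B, align 2] → 4; +4 pad (align 8); @8: checksum [8B, align 8] → 16; @16: version [1B, align 1] → 17; +7 tail pad (align 8); size 24, align 8
@0: cooldown [1B, align 1] → 1
+1 pad (align 2)
@2: x [4B, align 2] → 6
@6: id [1B, align 1] → 7
+1 pad (align 2)
@8: hp [8B, align 2] → 16
@16: vy [8B, align 2] → 24
@24: score [2B, align 2] → 26
@26: ammo [8B, align 2] → 34
@34: y [8B, align 2] → 42
@42: target [24B, align 2] → 66
@66: vx [104B, align 2] → 170
size 170, align 2
array of 22: 22 × 170 = 3740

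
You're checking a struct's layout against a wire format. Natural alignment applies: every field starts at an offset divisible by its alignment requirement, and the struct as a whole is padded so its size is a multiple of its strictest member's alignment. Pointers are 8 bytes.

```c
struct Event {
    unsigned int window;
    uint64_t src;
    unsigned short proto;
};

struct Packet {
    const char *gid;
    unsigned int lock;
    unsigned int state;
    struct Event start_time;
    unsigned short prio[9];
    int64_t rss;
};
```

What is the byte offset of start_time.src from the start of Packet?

24

Event: @0: window [4B, align 4] → 4; +4 pad (align 8); @8: src [8B, align 8] → 16; @16: proto [2B, align 2] → 18; +6 tail pad (align 8); size 24, align 8
@0: gid [8B, align 8] → 8
@8: lock [4B, align 4] → 12
@12: state [4B, align 4] → 16
@16: start_time [24B, align 8] → 40
within Event: src at 8
16 + 8 = 24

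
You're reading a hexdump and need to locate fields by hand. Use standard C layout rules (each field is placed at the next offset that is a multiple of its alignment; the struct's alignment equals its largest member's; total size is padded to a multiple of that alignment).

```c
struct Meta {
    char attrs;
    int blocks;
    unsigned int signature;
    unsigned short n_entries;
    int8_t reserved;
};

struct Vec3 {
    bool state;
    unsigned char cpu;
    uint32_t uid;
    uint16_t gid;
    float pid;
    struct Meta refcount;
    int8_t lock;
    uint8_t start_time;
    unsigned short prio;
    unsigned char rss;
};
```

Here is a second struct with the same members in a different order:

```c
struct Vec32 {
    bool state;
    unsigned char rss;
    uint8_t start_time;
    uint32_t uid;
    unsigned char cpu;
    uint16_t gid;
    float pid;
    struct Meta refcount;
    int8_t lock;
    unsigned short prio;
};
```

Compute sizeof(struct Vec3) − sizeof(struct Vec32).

Meta: attrs at 0 (size 1, align 1) → ends 1; pad 3 to align 4 for blocks; blocks at 4 (size 4, align 4) → ends 8; signature at 8 (size 4, align 4) → ends 12; n_entries at 12 (size 2, align 2) → ends 14; reserved at 14 (size 1, align 1) → ends 15; tail pad 1 to reach multiple of 4; total 16 bytes, alignment 4
state at 0 (size 1, align 1) → ends 1
cpu at 1 (size 1, align 1) → ends 2
pad 2 to align 4 for uid
uid at 4 (size 4, align 4) → ends 8
gid at 8 (size 2, align 2) → ends 10
pad 2 to align 4 for pid
pid at 12 (size 4, align 4) → ends 16
refcount at 16 (size 16, align 4) → ends 32
lock at 32 (size 1, align 1) → ends 33
start_time at 33 (size 1, align 1) → ends 34
prio at 34 (size 2, align 2) → ends 36
rss at 36 (size 1, align 1) → ends 37
tail pad 3 to reach multiple of 4
total 40 bytes, alignment 4
— Vec32 —
state at 0 (size 1, align 1) → ends 1
rss at 1 (size 1, align 1) → ends 2
start_time at 2 (size 1, align 1) → ends 3
pad 1 to align 4 for uid
uid at 4 (size 4, align 4) → ends 8
cpu at 8 (size 1, align 1) → ends 9
pad 1 to align 2 for gid
gid at 10 (size 2, align 2) → ends 12
pid at 12 (size 4, align 4) → ends 16
refcount at 16 (size 16, align 4) → ends 32
lock at 32 (size 1, align 1) → ends 33
pad 1 to align 2 for prio
prio at 34 (size 2, align 2) → ends 36
total 36 bytes, alignment 4
40 − 36 = 4

4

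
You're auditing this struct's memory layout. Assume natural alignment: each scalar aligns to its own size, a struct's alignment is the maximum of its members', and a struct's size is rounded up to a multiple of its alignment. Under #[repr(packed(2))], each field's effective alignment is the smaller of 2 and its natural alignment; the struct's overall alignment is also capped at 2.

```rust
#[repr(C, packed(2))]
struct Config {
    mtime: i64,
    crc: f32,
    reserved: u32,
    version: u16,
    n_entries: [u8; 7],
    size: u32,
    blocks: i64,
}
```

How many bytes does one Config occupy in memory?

38 bytes

@0: mtime [8B, align 2] → 8
@8: crc [4B, align 2] → 12
@12: reserved [4B, align 2] → 16
@16: version [2B, align 2] → 18
@18: n_entries [7B, align 1] → 25
+1 pad (align 2)
@26: size [4B, align 2] → 30
@30: blocks [8B, align 2] → 38
size 38, align 2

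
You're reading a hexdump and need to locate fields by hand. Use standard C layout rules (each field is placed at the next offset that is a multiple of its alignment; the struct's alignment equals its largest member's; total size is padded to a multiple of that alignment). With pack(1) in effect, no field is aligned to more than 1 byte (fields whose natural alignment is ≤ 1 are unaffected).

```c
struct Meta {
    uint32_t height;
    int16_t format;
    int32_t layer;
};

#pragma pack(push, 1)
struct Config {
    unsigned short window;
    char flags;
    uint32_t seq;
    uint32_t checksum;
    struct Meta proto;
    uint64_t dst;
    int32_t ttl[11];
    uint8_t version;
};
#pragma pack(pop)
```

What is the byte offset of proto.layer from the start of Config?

Meta: 0..4  height  (4B, 4-aligned); 4..6  format  (2B, 2-aligned); 6..8  -- padding (2B); 8..12  layer  (4B, 4-aligned); sizeof = 12, alignof = 4
0..2  window  (2B, 1-aligned)
2..3  flags  (1B, 1-aligned)
3..7  seq  (4B, 1-aligned)
7..11  checksum  (4B, 1-aligned)
11..23  proto  (12B, 1-aligned)
within Meta: layer at 8
11 + 8 = 19

19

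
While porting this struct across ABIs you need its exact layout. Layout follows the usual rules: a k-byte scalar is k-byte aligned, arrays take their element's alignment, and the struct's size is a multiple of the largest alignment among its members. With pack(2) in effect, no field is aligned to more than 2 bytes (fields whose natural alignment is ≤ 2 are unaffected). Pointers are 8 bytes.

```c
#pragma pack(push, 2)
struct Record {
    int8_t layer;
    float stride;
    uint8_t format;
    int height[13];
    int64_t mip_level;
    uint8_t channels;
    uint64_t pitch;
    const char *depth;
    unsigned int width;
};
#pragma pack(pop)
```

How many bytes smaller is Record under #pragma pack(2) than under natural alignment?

natural layout:
  @0: layer [1B, align 1] → 1
  +3 pad (align 4)
  @4: stride [4B, align 4] → 8
  @8: format [1B, align 1] → 9
  +3 pad (align 4)
  @12: height [52B, align 4] → 64
  @64: mip_level [8B, align 8] → 72
  @72: channels [1B, align 1] → 73
  +7 pad (align 8)
  @80: pitch [8B, align 8] → 88
  @88: depth [8B, align 8] → 96
  @96: width [4B, align 4] → 100
  +4 tail pad (align 8)
  size 104, align 8
packed(2) layout:
  @0: layer [1B, align 1] → 1
  +1 pad (align 2)
  @2: stride [4B, align 2] → 6
  @6: format [1B, align 1] → 7
  +1 pad (align 2)
  @8: height [52B, align 2] → 60
  @60: mip_level [8B, align 2] → 68
  @68: channels [1B, align 1] → 69
  +1 pad (align 2)
  @70: pitch [8B, align 2] → 78
  @78: depth [8B, align 2] → 86
  @86: width [4B, align 2] → 90
  size 90, align 2
104 − 90 = 14

14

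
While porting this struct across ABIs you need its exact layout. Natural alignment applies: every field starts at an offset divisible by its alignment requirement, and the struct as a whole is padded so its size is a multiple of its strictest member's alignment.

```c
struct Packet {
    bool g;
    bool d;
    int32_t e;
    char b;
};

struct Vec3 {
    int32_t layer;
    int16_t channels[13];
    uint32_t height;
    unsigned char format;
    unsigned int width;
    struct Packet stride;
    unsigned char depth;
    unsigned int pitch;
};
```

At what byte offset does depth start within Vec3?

Packet: 0..1  g  (1B, 1-aligned); 1..2  d  (1B, 1-aligned); 2..4  -- padding (2B); 4..8  e  (4B, 4-aligned); 8..9  b  (1B, 1-aligned); 9..12  -- tail padding (3B); sizeof = 12, alignof = 4
0..4  layer  (4B, 4-aligned)
4..30  channels  (26B, 2-aligned)
30..32  -- padding (2B)
32..36  height  (4B, 4-aligned)
36..37  format  (1B, 1-aligned)
37..40  -- padding (3B)
40..44  width  (4B, 4-aligned)
44..56  stride  (12B, 4-aligned)
56..57  depth  (1B, 1-aligned)

56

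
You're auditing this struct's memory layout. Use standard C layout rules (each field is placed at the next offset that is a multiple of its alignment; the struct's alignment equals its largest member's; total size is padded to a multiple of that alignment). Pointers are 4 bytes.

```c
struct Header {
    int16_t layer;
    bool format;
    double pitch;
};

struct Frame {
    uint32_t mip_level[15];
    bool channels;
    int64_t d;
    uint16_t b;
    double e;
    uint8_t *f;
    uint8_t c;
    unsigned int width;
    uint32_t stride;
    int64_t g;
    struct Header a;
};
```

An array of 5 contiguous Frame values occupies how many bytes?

640

Header: @0: layer [2B, align 2] → 2; @2: format [1B, align 1] → 3; +5 pad (align 8); @8: pitch [8B, align 8] → 16; size 16, align 8
@0: mip_level [60B, align 4] → 60
@60: channels [1B, align 1] → 61
+3 pad (align 8)
@64: d [8B, align 8] → 72
@72: b [2B, align 2] → 74
+6 pad (align 8)
@80: e [8B, align 8] → 88
@88: f [4B, align 4] → 92
@92: c [1B, align 1] → 93
+3 pad (align 4)
@96: width [4B, align 4] → 100
@100: stride [4B, align 4] → 104
@104: g [8B, align 8] → 112
@112: a [16B, align 8] → 128
size 128, align 8
array of 5: 5 × 128 = 640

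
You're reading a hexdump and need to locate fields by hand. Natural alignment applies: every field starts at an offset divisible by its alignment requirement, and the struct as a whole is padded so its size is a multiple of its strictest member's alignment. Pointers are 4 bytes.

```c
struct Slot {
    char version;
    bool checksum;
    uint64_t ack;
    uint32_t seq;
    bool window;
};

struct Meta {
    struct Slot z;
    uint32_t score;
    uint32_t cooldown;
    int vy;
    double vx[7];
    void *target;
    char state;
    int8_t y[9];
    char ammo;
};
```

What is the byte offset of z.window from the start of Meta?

Slot: version at 0 (size 1, align 1) → ends 1; checksum at 1 (size 1, align 1) → ends 2; pad 6 to align 8 for ack; ack at 8 (size 8, align 8) → ends 16; seq at 16 (size 4, align 4) → ends 20; window at 20 (size 1, align 1) → ends 21; tail pad 3 to reach multiple of 8; total 24 bytes, alignment 8
z at 0 (size 24, align 8) → ends 24
within Slot: window at 20
0 + 20 = 20

20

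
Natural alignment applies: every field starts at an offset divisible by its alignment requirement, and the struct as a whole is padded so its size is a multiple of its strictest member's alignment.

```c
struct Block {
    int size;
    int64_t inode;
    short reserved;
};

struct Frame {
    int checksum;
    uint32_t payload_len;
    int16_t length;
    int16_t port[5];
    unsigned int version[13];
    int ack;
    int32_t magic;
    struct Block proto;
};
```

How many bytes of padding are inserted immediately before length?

Block: 0..4  size  (4B, 4-aligned); 4..8  -- padding (4B); 8..16  inode  (8B, 8-aligned); 16..18  reserved  (2B, 2-aligned); 18..24  -- tail padding (6B); sizeof = 24, alignof = 8
0..4  checksum  (4B, 4-aligned)
4..8  payload_len  (4B, 4-aligned)
8..10  length  (2B, 2-aligned)

0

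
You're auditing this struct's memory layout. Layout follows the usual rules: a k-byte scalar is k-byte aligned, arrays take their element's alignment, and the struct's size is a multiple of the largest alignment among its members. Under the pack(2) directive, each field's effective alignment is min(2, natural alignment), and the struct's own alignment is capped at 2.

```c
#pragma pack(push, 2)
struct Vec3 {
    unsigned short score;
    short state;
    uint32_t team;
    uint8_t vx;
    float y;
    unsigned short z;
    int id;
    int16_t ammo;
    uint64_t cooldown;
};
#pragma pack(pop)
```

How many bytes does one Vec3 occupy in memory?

30 bytes

@0: score [2B, align 2] → 2
@2: state [2B, align 2] → 4
@4: team [4B, align 2] → 8
@8: vx [1B, align 1] → 9
+1 pad (align 2)
@10: y [4B, align 2] → 14
@14: z [2B, align 2] → 16
@16: id [4B, align 2] → 20
@20: ammo [2B, align 2] → 22
@22: cooldown [8B, align 2] → 30
size 30, align 2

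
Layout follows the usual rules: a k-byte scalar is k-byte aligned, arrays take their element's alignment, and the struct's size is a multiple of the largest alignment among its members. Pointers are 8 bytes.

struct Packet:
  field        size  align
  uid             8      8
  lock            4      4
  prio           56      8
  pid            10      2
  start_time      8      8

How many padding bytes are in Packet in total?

@0: uid [8B, align 8] → 8
@8: lock [4B, align 4] → 12
+4 pad (align 8)
@16: prio [56B, align 8] → 72
@72: pid [10B, align 2] → 82
+6 pad (align 8)
@88: start_time [8B, align 8] → 96
size 96, align 8
data bytes 86, size 96 → padding 10

10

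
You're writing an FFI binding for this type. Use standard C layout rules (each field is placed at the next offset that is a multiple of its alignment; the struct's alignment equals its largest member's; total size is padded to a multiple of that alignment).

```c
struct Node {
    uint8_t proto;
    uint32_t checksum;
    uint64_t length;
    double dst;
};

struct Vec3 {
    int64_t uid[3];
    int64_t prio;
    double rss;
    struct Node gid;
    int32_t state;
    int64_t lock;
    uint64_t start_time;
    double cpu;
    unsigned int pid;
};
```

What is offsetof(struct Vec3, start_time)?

80

Node: proto at 0 (size 1, align 1) → ends 1; pad 3 to align 4 for checksum; checksum at 4 (size 4, align 4) → ends 8; length at 8 (size 8, align 8) → ends 16; dst at 16 (size 8, align 8) → ends 24; total 24 bytes, alignment 8
uid at 0 (size 24, align 8) → ends 24
prio at 24 (size 8, align 8) → ends 32
rss at 32 (size 8, align 8) → ends 40
gid at 40 (size 24, align 8) → ends 64
state at 64 (size 4, align 4) → ends 68
pad 4 to align 8 for lock
lock at 72 (size 8, align 8) → ends 80
start_time at 80 (size 8, align 8) → ends 88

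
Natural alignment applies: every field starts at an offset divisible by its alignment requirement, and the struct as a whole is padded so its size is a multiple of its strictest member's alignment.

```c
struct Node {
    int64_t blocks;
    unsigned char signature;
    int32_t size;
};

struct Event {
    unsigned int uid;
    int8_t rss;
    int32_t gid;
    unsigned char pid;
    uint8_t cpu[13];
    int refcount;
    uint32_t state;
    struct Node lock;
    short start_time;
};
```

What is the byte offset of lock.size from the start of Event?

52

Node: @0: blocks [8B, align 8] → 8; @8: signature [1B, align 1] → 9; +3 pad (align 4); @12: size [4B, align 4] → 16; size 16, align 8
@0: uid [4B, align 4] → 4
@4: rss [1B, align 1] → 5
+3 pad (align 4)
@8: gid [4B, align 4] → 12
@12: pid [1B, align 1] → 13
@13: cpu [13B, align 1] → 26
+2 pad (align 4)
@28: refcount [4B, align 4] → 32
@32: state [4B, align 4] → 36
+4 pad (align 8)
@40: lock [16B, align 8] → 56
within Node: size at 12
40 + 12 = 52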